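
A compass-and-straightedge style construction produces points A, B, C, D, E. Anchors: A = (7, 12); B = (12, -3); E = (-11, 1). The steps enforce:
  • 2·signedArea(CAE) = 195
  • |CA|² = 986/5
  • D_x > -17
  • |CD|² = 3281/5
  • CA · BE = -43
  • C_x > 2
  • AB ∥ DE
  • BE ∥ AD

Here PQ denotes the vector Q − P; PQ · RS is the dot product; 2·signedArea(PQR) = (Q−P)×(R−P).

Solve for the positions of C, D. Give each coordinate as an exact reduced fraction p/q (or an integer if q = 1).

C = (14/5, -7/5)
D = (-16, 16)

1. C_x = 14/5  [2·signedArea(CAE) = 195 ∩ CA · BE = -43]
2. C_y = -7/5  [2·signedArea(CAE) = 195 ∩ CA · BE = -43]
   → C = (14/5, -7/5)
3. D_x = -16  [AB ∥ DE ∩ BE ∥ AD]
4. D_y = 16  [AB ∥ DE ∩ BE ∥ AD]
   → D = (-16, 16)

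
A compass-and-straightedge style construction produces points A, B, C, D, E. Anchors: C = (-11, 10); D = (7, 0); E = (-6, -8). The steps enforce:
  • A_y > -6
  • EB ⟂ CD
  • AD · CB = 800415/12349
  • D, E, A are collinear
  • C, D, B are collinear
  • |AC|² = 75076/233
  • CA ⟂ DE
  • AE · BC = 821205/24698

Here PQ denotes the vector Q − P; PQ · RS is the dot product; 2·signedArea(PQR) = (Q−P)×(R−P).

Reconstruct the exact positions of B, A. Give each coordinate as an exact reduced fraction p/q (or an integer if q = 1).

1. B_x = 49/106  [C, D, B are collinear ∩ EB ⟂ CD]
2. B_y = 385/106  [C, D, B are collinear ∩ EB ⟂ CD]
   → B = (49/106, 385/106)
3. A_x = -371/233  [D, E, A are collinear ∩ CA ⟂ DE]
4. A_y = -1232/233  [D, E, A are collinear ∩ CA ⟂ DE]
   → A = (-371/233, -1232/233)

A = (-371/233, -1232/233)
B = (49/106, 385/106)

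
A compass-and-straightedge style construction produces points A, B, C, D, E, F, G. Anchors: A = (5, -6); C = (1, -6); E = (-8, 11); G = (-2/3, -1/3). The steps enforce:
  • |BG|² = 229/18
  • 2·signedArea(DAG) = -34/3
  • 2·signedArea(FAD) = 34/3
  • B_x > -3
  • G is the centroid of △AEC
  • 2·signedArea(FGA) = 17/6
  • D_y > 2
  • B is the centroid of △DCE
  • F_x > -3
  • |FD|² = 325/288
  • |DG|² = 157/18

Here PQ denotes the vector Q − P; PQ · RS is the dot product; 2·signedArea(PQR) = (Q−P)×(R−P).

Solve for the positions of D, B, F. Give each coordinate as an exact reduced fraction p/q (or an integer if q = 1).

1. D_x = -3/2  [line -17/3·x + -17/3·y + 17/3 = 0 ∩ |DG|² = 157/18]
2. D_y = 5/2  [line -17/3·x + -17/3·y + 17/3 = 0 ∩ |DG|² = 157/18]
   → D = (-3/2, 5/2)
3. B_x = -17/6  [B is the centroid of △DCE]
4. B_y = 5/2  [B is the centroid of △DCE]
   → B = (-17/6, 5/2)
5. F_x = -55/24  [2·signedArea(FGA) = 17/6 ∩ 2·signedArea(FAD) = 34/3]
6. F_y = 43/24  [2·signedArea(FGA) = 17/6 ∩ 2·signedArea(FAD) = 34/3]
   → F = (-55/24, 43/24)

B = (-17/6, 5/2)
D = (-3/2, 5/2)
F = (-55/24, 43/24)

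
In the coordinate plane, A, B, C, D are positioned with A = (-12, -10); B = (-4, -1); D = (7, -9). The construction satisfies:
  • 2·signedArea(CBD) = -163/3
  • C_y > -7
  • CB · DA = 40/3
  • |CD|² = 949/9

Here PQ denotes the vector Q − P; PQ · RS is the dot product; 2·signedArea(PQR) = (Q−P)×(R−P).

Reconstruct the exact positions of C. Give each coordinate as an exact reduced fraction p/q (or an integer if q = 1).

C = (-3, -20/3)

1. C_x = -3  [2·signedArea(CBD) = -163/3 ∩ CB · DA = 40/3]
2. C_y = -20/3  [2·signedArea(CBD) = -163/3 ∩ CB · DA = 40/3]
   → C = (-3, -20/3)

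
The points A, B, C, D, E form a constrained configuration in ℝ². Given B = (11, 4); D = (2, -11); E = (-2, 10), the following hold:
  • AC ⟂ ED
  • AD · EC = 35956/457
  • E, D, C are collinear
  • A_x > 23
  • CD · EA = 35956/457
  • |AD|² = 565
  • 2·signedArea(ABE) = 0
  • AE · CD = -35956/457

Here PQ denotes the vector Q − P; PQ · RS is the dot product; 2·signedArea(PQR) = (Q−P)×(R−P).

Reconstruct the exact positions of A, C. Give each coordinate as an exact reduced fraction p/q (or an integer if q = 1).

A = (24, -2)
C = (510/457, -2906/457)

1. A_x = 24  [line -6·x + -13·y + 118 = 0 ∩ |AD|² = 565]
2. A_y = -2  [line -6·x + -13·y + 118 = 0 ∩ |AD|² = 565]
   → A = (24, -2)
3. C_x = 510/457  [E, D, C are collinear ∩ AC ⟂ ED]
4. C_y = -2906/457  [E, D, C are collinear ∩ AC ⟂ ED]
   → C = (510/457, -2906/457)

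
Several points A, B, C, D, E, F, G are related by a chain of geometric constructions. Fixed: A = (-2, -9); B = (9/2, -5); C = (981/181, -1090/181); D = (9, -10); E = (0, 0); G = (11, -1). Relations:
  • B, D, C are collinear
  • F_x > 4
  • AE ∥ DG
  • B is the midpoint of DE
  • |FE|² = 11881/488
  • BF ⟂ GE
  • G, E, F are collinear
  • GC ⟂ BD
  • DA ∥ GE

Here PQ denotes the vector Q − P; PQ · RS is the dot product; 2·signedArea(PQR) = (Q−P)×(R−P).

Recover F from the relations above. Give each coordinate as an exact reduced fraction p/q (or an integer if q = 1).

F = (1199/244, -109/244)

1. F_x = 1199/244  [G, E, F are collinear ∩ BF ⟂ GE]
2. F_y = -109/244  [G, E, F are collinear ∩ BF ⟂ GE]
   → F = (1199/244, -109/244)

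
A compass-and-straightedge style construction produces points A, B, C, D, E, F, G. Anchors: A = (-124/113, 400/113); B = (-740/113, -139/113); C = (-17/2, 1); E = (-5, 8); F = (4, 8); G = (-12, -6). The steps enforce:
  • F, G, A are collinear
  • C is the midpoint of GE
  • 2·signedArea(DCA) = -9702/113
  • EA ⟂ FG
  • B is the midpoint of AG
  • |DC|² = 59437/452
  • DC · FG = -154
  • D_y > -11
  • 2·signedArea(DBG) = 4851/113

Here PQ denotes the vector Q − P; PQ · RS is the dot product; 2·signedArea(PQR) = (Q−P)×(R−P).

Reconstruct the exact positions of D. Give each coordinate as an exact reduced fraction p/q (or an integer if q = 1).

1. D_x = -915/113  [DC · FG = -154 ∩ 2·signedArea(DBG) = 4851/113]
2. D_y = -1182/113  [DC · FG = -154 ∩ 2·signedArea(DBG) = 4851/113]
   → D = (-915/113, -1182/113)

D = (-915/113, -1182/113)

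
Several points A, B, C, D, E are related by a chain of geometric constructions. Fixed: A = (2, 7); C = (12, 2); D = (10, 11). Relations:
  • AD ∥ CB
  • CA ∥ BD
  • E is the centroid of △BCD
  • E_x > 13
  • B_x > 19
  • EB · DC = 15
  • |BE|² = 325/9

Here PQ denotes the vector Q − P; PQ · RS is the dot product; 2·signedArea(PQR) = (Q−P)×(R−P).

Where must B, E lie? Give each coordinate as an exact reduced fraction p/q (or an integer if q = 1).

B = (20, 6)
E = (14, 19/3)

1. B_x = 20  [CA ∥ BD ∩ AD ∥ CB]
2. B_y = 6  [CA ∥ BD ∩ AD ∥ CB]
   → B = (20, 6)
3. E_x = 14  [E is the centroid of △BCD]
4. E_y = 19/3  [E is the centroid of △BCD]
   → E = (14, 19/3)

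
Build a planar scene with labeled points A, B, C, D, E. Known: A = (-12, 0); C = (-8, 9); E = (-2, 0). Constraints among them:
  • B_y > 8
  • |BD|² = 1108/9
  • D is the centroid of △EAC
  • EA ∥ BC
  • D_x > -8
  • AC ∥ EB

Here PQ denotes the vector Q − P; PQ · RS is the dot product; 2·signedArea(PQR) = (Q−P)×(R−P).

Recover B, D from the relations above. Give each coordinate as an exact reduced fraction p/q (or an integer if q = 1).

B = (2, 9)
D = (-22/3, 3)

1. B_x = 2  [EA ∥ BC ∩ AC ∥ EB]
2. B_y = 9  [EA ∥ BC ∩ AC ∥ EB]
   → B = (2, 9)
3. D_x = -22/3  [D is the centroid of △EAC]
4. D_y = 3  [D is the centroid of △EAC]
   → D = (-22/3, 3)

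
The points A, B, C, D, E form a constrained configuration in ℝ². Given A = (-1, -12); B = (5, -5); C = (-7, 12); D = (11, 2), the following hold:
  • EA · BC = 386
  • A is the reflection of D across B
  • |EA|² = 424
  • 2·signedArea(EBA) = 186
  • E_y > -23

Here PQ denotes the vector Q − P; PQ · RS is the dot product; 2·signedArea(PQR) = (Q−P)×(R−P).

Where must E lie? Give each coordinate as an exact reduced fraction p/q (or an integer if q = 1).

E = (17, -22)

1. E_x = 17  [EA · BC = 386 ∩ 2·signedArea(EBA) = 186]
2. E_y = -22  [EA · BC = 386 ∩ 2·signedArea(EBA) = 186]
   → E = (17, -22)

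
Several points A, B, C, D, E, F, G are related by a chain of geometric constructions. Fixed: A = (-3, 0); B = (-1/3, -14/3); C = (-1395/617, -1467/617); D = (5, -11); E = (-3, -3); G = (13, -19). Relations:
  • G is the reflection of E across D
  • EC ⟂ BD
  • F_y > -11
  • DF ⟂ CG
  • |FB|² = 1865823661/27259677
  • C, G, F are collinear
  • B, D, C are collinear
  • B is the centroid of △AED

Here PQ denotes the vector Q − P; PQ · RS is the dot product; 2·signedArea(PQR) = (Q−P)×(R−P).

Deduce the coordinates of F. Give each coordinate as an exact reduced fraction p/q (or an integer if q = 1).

F = (16221145/3028853, -32328703/3028853)

1. F_x = 16221145/3028853  [C, G, F are collinear ∩ DF ⟂ CG]
2. F_y = -32328703/3028853  [C, G, F are collinear ∩ DF ⟂ CG]
   → F = (16221145/3028853, -32328703/3028853)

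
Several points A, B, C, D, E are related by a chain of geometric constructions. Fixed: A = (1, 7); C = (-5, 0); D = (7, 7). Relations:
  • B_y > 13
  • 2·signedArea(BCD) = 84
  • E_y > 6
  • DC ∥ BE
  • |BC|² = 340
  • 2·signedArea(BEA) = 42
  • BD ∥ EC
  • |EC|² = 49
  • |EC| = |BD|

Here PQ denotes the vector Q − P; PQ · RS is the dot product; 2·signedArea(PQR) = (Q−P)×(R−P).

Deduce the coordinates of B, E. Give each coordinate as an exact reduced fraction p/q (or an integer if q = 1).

1. B_x = 7  [line -7·x + 12·y + -119 = 0 ∩ |BC|² = 340]
2. B_y = 14  [line -7·x + 12·y + -119 = 0 ∩ |BC|² = 340]
   → B = (7, 14)
3. E_x = -5  [BD ∥ EC ∩ DC ∥ BE]
4. E_y = 7  [BD ∥ EC ∩ DC ∥ BE]
   → E = (-5, 7)

B = (7, 14)
E = (-5, 7)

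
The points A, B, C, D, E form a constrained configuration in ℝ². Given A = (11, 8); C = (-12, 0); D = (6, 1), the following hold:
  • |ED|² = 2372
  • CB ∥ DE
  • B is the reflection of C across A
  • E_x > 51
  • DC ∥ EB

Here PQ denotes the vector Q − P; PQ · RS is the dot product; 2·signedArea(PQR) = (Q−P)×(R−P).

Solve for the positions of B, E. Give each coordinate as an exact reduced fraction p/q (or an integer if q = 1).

1. B_x = 34  [B is the reflection of C across A]
2. B_y = 16  [B is the reflection of C across A]
   → B = (34, 16)
3. E_x = 52  [DC ∥ EB ∩ CB ∥ DE]
4. E_y = 17  [DC ∥ EB ∩ CB ∥ DE]
   → E = (52, 17)

B = (34, 16)
E = (52, 17)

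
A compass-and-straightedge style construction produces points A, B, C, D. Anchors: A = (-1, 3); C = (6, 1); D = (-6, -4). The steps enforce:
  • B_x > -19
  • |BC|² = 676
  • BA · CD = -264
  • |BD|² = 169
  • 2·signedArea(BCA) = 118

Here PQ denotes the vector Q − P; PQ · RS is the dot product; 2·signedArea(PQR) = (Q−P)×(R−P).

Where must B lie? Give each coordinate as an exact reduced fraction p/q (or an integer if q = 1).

1. B_x = -18  [2·signedArea(BCA) = 118 ∩ BA · CD = -264]
2. B_y = -9  [2·signedArea(BCA) = 118 ∩ BA · CD = -264]
   → B = (-18, -9)

B = (-18, -9)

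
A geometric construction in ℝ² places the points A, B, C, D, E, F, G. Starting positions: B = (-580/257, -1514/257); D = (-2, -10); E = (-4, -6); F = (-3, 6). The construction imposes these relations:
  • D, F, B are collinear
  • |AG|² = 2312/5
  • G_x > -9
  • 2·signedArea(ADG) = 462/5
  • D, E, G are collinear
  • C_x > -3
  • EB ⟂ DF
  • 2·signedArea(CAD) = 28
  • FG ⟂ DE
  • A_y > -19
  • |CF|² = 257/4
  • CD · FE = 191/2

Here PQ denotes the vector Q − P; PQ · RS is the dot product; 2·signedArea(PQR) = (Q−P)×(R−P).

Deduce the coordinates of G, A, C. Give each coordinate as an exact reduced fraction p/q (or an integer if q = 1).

A = (-5, -18)
C = (-5/2, -2)
G = (-43/5, 16/5)

1. G_x = -43/5  [D, E, G are collinear ∩ FG ⟂ DE]
2. G_y = 16/5  [D, E, G are collinear ∩ FG ⟂ DE]
   → G = (-43/5, 16/5)
3. C_x = -5/2  [line 1·x + 12·y + 53/2 = 0 ∩ |CF|² = 257/4]
4. C_y = -2  [line 1·x + 12·y + 53/2 = 0 ∩ |CF|² = 257/4]
   → C = (-5/2, -2)
5. A_x = -5  [2·signedArea(ADG) = 462/5 ∩ 2·signedArea(CAD) = 28]
6. A_y = -18  [2·signedArea(ADG) = 462/5 ∩ 2·signedArea(CAD) = 28]
   → A = (-5, -18)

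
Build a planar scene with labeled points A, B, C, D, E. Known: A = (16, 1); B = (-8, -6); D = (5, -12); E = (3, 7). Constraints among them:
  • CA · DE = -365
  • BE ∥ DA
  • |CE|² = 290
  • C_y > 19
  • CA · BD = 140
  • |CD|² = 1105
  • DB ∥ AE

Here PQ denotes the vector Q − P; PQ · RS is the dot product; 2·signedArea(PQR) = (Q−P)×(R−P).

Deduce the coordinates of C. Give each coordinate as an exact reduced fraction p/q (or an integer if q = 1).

C = (14, 20)

1. C_x = 14  [CA · BD = 140 ∩ CA · DE = -365]
2. C_y = 20  [CA · BD = 140 ∩ CA · DE = -365]
   → C = (14, 20)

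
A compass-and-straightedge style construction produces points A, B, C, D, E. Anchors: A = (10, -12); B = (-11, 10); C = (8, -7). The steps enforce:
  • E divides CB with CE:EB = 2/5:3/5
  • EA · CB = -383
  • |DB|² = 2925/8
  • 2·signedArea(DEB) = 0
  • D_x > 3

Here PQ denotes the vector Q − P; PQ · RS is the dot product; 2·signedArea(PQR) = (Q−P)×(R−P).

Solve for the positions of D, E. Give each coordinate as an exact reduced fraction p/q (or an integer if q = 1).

1. E_x = 2/5  [E divides CB with CE:EB = 2/5:3/5]
2. E_y = -1/5  [E divides CB with CE:EB = 2/5:3/5]
   → E = (2/5, -1/5)
3. D_x = 13/4  [line -51/5·x + -57/5·y + 9/5 = 0 ∩ |DB|² = 2925/8]
4. D_y = -11/4  [line -51/5·x + -57/5·y + 9/5 = 0 ∩ |DB|² = 2925/8]
   → D = (13/4, -11/4)

D = (13/4, -11/4)
E = (2/5, -1/5)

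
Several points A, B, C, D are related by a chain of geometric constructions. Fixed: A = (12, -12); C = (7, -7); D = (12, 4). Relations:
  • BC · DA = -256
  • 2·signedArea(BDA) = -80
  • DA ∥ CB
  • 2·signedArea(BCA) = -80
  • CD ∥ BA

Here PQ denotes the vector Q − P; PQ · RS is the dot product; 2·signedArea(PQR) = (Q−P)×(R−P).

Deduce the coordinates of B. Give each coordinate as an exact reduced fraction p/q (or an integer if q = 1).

1. B_x = 7  [CD ∥ BA ∩ DA ∥ CB]
2. B_y = -23  [CD ∥ BA ∩ DA ∥ CB]
   → B = (7, -23)

B = (7, -23)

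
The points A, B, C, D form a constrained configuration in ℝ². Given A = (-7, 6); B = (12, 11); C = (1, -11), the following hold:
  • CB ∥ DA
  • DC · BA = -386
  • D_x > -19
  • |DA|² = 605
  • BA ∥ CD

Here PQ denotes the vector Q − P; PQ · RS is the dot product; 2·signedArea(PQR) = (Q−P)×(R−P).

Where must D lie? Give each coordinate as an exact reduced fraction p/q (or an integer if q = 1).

D = (-18, -16)

1. D_x = -18  [CB ∥ DA ∩ BA ∥ CD]
2. D_y = -16  [CB ∥ DA ∩ BA ∥ CD]
   → D = (-18, -16)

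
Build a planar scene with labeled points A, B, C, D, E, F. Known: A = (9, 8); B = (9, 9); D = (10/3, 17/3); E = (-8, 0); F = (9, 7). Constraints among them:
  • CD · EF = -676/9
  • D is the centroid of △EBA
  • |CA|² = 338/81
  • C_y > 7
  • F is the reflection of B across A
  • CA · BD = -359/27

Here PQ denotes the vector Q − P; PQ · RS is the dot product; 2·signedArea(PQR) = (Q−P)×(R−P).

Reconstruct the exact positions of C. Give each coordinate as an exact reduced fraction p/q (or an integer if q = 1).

1. C_x = 64/9  [CA · BD = -359/27 ∩ CD · EF = -676/9]
2. C_y = 65/9  [CA · BD = -359/27 ∩ CD · EF = -676/9]
   → C = (64/9, 65/9)

C = (64/9, 65/9)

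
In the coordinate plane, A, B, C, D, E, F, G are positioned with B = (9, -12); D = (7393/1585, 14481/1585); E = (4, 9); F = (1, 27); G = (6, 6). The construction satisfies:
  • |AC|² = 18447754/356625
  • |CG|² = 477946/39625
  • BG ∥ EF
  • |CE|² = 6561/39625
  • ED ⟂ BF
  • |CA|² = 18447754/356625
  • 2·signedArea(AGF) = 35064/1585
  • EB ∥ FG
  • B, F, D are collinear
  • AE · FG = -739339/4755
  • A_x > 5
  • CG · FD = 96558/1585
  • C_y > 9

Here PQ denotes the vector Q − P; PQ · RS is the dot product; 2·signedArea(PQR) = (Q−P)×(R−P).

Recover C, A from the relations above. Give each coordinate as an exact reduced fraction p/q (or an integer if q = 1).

1. C_x = 34859/7925  [line -5808/1585·x + 28314/1585·y + -231594/1585 = 0 ∩ |CE|² = 6561/39625]
2. C_y = 71973/7925  [line -5808/1585·x + 28314/1585·y + -231594/1585 = 0 ∩ |CE|² = 6561/39625]
   → C = (34859/7925, 71973/7925)
3. A_x = 27998/4755  [AE · FG = -739339/4755 ∩ 2·signedArea(AGF) = 35064/1585]
4. A_y = 3242/1585  [AE · FG = -739339/4755 ∩ 2·signedArea(AGF) = 35064/1585]
   → A = (27998/4755, 3242/1585)

A = (27998/4755, 3242/1585)
C = (34859/7925, 71973/7925)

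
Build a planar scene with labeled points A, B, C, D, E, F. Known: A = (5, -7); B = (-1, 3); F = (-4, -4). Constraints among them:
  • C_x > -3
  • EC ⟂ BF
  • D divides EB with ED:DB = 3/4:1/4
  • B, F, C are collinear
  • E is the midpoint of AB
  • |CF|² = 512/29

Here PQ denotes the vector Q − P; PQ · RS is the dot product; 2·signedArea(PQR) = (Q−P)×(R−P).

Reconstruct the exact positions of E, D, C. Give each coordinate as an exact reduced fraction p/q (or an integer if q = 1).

1. E_x = 2  [E is the midpoint of AB]
2. E_y = -2  [E is the midpoint of AB]
   → E = (2, -2)
3. D_x = -1/4  [D divides EB with ED:DB = 3/4:1/4]
4. D_y = 7/4  [D divides EB with ED:DB = 3/4:1/4]
   → D = (-1/4, 7/4)
5. C_x = -68/29  [B, F, C are collinear ∩ EC ⟂ BF]
6. C_y = -4/29  [B, F, C are collinear ∩ EC ⟂ BF]
   → C = (-68/29, -4/29)

C = (-68/29, -4/29)
D = (-1/4, 7/4)
E = (2, -2)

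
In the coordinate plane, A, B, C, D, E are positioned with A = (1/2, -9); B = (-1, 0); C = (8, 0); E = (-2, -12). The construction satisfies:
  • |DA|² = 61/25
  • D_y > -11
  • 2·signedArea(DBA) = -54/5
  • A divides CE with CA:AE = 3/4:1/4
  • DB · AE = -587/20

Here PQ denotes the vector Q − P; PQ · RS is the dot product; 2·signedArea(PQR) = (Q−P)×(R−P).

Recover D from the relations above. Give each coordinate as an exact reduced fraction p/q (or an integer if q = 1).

D = (-1/2, -51/5)

1. D_x = -1/2  [2·signedArea(DBA) = -54/5 ∩ DB · AE = -587/20]
2. D_y = -51/5  [2·signedArea(DBA) = -54/5 ∩ DB · AE = -587/20]
   → D = (-1/2, -51/5)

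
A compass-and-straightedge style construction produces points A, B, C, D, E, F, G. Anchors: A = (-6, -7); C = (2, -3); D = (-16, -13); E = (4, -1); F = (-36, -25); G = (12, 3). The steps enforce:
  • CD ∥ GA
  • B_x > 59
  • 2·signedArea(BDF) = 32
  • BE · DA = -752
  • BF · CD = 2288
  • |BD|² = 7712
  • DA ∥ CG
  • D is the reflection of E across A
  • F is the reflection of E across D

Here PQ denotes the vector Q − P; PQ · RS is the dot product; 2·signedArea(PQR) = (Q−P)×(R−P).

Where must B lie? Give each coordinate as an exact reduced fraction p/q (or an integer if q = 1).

1. B_x = 60  [BE · DA = -752 ∩ BF · CD = 2288]
2. B_y = 31  [BE · DA = -752 ∩ BF · CD = 2288]
   → B = (60, 31)

B = (60, 31)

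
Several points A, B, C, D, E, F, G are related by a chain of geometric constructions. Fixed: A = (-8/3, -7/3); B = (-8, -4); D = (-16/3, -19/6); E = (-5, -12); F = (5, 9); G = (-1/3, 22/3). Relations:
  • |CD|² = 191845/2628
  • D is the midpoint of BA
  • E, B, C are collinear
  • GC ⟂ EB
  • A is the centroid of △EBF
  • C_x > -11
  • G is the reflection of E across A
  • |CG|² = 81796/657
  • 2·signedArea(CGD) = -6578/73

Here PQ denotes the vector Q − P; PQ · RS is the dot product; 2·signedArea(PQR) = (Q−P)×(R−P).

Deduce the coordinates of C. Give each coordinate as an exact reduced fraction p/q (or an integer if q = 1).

C = (-787/73, 748/219)

1. C_x = -787/73  [E, B, C are collinear ∩ GC ⟂ EB]
2. C_y = 748/219  [E, B, C are collinear ∩ GC ⟂ EB]
   → C = (-787/73, 748/219)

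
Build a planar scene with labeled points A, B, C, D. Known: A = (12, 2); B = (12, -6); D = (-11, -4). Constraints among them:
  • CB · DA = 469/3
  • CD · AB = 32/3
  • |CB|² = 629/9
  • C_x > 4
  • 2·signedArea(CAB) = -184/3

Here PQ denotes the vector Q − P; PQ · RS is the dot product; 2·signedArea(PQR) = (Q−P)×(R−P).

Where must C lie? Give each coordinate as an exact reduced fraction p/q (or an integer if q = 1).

1. C_x = 13/3  [CD · AB = 32/3 ∩ 2·signedArea(CAB) = -184/3]
2. C_y = -8/3  [CD · AB = 32/3 ∩ 2·signedArea(CAB) = -184/3]
   → C = (13/3, -8/3)

C = (13/3, -8/3)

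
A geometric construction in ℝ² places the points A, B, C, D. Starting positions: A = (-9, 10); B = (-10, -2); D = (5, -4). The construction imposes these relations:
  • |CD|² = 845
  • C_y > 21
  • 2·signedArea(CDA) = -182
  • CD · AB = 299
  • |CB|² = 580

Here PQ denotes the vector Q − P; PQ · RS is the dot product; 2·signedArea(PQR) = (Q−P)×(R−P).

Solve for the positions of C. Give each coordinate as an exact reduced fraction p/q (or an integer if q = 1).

1. C_x = -8  [2·signedArea(CDA) = -182 ∩ CD · AB = 299]
2. C_y = 22  [2·signedArea(CDA) = -182 ∩ CD · AB = 299]
   → C = (-8, 22)

C = (-8, 22)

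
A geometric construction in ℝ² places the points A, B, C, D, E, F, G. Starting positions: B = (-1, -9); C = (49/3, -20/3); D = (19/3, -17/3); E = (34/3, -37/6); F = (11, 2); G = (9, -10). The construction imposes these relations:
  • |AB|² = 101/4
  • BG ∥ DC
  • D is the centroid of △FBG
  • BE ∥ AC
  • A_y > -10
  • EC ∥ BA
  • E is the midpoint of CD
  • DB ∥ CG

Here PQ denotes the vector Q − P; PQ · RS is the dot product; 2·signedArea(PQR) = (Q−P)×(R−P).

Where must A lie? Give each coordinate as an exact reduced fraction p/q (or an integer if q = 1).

A = (4, -19/2)

1. A_x = 4  [BE ∥ AC ∩ EC ∥ BA]
2. A_y = -19/2  [BE ∥ AC ∩ EC ∥ BA]
   → A = (4, -19/2)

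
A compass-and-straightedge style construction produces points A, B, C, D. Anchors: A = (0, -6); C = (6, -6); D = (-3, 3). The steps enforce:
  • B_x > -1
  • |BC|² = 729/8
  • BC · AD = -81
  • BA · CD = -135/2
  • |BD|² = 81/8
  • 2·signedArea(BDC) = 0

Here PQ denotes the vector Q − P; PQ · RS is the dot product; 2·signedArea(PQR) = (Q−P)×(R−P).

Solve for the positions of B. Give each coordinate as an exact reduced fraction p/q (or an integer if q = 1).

1. B_x = -3/4  [2·signedArea(BDC) = 0 ∩ BC · AD = -81]
2. B_y = 3/4  [2·signedArea(BDC) = 0 ∩ BC · AD = -81]
   → B = (-3/4, 3/4)

B = (-3/4, 3/4)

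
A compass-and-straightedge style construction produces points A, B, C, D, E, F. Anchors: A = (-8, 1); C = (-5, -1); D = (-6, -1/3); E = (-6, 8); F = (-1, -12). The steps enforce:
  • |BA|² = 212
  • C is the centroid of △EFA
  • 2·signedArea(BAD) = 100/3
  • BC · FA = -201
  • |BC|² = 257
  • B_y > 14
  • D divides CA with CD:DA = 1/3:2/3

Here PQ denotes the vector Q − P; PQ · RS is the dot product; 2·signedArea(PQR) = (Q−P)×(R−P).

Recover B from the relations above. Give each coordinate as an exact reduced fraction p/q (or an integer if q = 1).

B = (-4, 15)

1. B_x = -4  [2·signedArea(BAD) = 100/3 ∩ BC · FA = -201]
2. B_y = 15  [2·signedArea(BAD) = 100/3 ∩ BC · FA = -201]
   → B = (-4, 15)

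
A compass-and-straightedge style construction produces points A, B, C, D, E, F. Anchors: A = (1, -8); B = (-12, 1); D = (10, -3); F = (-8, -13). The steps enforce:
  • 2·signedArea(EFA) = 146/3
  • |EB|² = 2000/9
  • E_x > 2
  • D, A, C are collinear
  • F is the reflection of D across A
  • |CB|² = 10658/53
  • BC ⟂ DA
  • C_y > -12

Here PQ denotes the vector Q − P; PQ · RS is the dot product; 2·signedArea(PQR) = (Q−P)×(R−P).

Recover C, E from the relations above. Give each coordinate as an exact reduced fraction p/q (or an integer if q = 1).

C = (-271/53, -604/53)
E = (8/3, -5/3)

1. C_x = -271/53  [D, A, C are collinear ∩ BC ⟂ DA]
2. C_y = -604/53  [D, A, C are collinear ∩ BC ⟂ DA]
   → C = (-271/53, -604/53)
3. E_x = 8/3  [line -5·x + 9·y + 85/3 = 0 ∩ |EB|² = 2000/9]
4. E_y = -5/3  [line -5·x + 9·y + 85/3 = 0 ∩ |EB|² = 2000/9]
   → E = (8/3, -5/3)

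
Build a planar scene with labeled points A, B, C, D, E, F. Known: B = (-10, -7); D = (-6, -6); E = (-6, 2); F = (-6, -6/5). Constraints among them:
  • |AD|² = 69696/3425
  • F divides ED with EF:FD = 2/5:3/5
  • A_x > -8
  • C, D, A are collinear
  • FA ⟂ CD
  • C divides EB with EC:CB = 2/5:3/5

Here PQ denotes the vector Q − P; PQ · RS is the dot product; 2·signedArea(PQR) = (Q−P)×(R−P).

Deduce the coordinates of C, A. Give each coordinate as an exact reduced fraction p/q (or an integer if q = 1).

1. C_x = -38/5  [C divides EB with EC:CB = 2/5:3/5]
2. C_y = -8/5  [C divides EB with EC:CB = 2/5:3/5]
   → C = (-38/5, -8/5)
3. A_x = -5166/685  [C, D, A are collinear ∩ FA ⟂ CD]
4. A_y = -1206/685  [C, D, A are collinear ∩ FA ⟂ CD]
   → A = (-5166/685, -1206/685)

A = (-5166/685, -1206/685)
C = (-38/5, -8/5)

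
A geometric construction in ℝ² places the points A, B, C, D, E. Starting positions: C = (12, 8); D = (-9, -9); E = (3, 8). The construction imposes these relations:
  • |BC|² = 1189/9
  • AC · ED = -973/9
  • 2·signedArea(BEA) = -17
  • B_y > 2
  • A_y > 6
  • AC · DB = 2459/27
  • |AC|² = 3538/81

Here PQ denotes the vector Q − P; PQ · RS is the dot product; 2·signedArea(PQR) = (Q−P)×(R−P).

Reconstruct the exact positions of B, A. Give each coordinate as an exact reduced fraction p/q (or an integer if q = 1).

A = (17/3, 55/9)
B = (2, 7/3)

1. A_x = 17/3  [line 12·x + 17·y + -1547/9 = 0 ∩ |AC|² = 3538/81]
2. A_y = 55/9  [line 12·x + 17·y + -1547/9 = 0 ∩ |AC|² = 3538/81]
   → A = (17/3, 55/9)
3. B_x = 2  [2·signedArea(BEA) = -17 ∩ AC · DB = 2459/27]
4. B_y = 7/3  [2·signedArea(BEA) = -17 ∩ AC · DB = 2459/27]
   → B = (2, 7/3)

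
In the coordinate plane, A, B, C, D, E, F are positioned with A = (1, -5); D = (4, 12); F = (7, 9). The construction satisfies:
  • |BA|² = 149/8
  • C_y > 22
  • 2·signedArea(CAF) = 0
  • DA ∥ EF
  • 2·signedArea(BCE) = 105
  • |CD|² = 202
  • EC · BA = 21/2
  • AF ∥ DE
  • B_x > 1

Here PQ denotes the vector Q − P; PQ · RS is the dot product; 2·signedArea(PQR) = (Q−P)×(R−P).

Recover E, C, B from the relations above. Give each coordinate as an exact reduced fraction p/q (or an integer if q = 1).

B = (7/4, -3/4)
C = (13, 23)
E = (10, 26)

1. E_x = 10  [DA ∥ EF ∩ AF ∥ DE]
2. E_y = 26  [DA ∥ EF ∩ AF ∥ DE]
   → E = (10, 26)
3. C_x = 13  [line -14·x + 6·y + 44 = 0 ∩ |CD|² = 202]
4. C_y = 23  [line -14·x + 6·y + 44 = 0 ∩ |CD|² = 202]
   → C = (13, 23)
5. B_x = 7/4  [2·signedArea(BCE) = 105 ∩ EC · BA = 21/2]
6. B_y = -3/4  [2·signedArea(BCE) = 105 ∩ EC · BA = 21/2]
   → B = (7/4, -3/4)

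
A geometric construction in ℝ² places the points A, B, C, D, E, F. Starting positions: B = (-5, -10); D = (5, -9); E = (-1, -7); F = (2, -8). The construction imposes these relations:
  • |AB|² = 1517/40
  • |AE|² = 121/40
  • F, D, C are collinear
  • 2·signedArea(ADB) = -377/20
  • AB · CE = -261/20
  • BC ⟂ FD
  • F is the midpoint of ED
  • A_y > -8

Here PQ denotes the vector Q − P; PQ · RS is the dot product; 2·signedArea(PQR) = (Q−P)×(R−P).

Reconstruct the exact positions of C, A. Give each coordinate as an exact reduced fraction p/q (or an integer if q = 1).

A = (13/20, -151/20)
C = (-37/10, -61/10)

1. C_x = -37/10  [F, D, C are collinear ∩ BC ⟂ FD]
2. C_y = -61/10  [F, D, C are collinear ∩ BC ⟂ FD]
   → C = (-37/10, -61/10)
3. A_x = 13/20  [AB · CE = -261/20 ∩ 2·signedArea(ADB) = -377/20]
4. A_y = -151/20  [AB · CE = -261/20 ∩ 2·signedArea(ADB) = -377/20]
   → A = (13/20, -151/20)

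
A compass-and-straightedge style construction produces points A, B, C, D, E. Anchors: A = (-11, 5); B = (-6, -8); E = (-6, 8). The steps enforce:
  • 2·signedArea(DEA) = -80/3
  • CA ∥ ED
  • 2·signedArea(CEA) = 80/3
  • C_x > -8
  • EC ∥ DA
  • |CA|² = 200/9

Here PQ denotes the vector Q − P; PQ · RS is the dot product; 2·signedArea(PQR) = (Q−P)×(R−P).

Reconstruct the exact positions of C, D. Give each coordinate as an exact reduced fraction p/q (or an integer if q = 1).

1. C_x = -23/3  [line 3·x + -5·y + 94/3 = 0 ∩ |CA|² = 200/9]
2. C_y = 5/3  [line 3·x + -5·y + 94/3 = 0 ∩ |CA|² = 200/9]
   → C = (-23/3, 5/3)
3. D_x = -28/3  [EC ∥ DA ∩ CA ∥ ED]
4. D_y = 34/3  [EC ∥ DA ∩ CA ∥ ED]
   → D = (-28/3, 34/3)

C = (-23/3, 5/3)
D = (-28/3, 34/3)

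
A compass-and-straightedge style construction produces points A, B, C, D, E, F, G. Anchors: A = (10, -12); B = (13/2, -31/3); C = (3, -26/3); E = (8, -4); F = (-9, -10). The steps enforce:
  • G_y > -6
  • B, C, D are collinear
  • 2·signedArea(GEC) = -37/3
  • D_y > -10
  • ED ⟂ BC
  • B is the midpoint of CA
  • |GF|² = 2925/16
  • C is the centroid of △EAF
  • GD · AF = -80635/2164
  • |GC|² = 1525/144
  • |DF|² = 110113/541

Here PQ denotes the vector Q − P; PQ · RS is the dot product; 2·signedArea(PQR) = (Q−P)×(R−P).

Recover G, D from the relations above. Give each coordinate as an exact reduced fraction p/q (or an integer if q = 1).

1. G_x = 15/4  [line 14/3·x + -5·y + -45 = 0 ∩ |GC|² = 1525/144]
2. G_y = -11/2  [line 14/3·x + -5·y + -45 = 0 ∩ |GC|² = 1525/144]
   → G = (15/4, -11/2)
3. D_x = 2848/541  [B, C, D are collinear ∩ ED ⟂ BC]
4. D_y = -5272/541  [B, C, D are collinear ∩ ED ⟂ BC]
   → D = (2848/541, -5272/541)

D = (2848/541, -5272/541)
G = (15/4, -11/2)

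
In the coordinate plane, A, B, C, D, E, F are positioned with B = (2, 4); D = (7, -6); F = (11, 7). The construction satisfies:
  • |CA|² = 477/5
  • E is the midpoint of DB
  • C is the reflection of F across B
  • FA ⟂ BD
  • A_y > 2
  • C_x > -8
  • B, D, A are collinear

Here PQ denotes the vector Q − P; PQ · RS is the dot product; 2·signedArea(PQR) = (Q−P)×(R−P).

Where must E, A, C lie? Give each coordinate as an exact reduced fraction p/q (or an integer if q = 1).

1. E_x = 9/2  [E is the midpoint of DB]
2. E_y = -1  [E is the midpoint of DB]
   → E = (9/2, -1)
3. A_x = 13/5  [B, D, A are collinear ∩ FA ⟂ BD]
4. A_y = 14/5  [B, D, A are collinear ∩ FA ⟂ BD]
   → A = (13/5, 14/5)
5. C_x = -7  [C is the reflection of F across B]
6. C_y = 1  [C is the reflection of F across B]
   → C = (-7, 1)

A = (13/5, 14/5)
C = (-7, 1)
E = (9/2, -1)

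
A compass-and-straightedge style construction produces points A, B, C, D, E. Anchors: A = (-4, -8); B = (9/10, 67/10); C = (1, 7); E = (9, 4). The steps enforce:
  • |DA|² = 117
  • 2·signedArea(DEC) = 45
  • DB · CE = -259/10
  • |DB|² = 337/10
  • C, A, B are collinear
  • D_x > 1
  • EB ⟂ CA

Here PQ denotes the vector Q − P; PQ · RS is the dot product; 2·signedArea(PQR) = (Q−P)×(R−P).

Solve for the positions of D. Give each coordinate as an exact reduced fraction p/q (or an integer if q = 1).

D = (2, 1)

1. D_x = 2  [2·signedArea(DEC) = 45 ∩ DB · CE = -259/10]
2. D_y = 1  [2·signedArea(DEC) = 45 ∩ DB · CE = -259/10]
   → D = (2, 1)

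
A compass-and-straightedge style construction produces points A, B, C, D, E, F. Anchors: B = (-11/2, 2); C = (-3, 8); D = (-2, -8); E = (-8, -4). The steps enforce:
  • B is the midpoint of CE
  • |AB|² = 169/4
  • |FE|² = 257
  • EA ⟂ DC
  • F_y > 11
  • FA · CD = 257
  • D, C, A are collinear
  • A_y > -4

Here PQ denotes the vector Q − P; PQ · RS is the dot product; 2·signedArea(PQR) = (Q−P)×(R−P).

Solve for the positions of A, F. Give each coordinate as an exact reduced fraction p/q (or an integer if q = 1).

1. A_x = -584/257  [D, C, A are collinear ∩ EA ⟂ DC]
2. A_y = -936/257  [D, C, A are collinear ∩ EA ⟂ DC]
   → A = (-584/257, -936/257)
3. F_x = -9  [line -1·x + 16·y + -201 = 0 ∩ |FE|² = 257]
4. F_y = 12  [line -1·x + 16·y + -201 = 0 ∩ |FE|² = 257]
   → F = (-9, 12)

A = (-584/257, -936/257)
F = (-9, 12)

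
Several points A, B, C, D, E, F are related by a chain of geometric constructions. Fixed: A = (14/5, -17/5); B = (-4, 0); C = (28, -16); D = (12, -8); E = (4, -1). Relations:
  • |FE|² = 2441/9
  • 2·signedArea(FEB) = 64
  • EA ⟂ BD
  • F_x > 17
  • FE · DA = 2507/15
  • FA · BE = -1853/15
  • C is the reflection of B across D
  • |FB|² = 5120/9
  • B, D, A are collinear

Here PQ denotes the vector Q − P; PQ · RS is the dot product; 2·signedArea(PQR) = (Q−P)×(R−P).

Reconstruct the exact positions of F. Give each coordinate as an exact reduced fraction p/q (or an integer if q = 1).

F = (52/3, -32/3)

1. F_x = 52/3  [2·signedArea(FEB) = 64 ∩ FA · BE = -1853/15]
2. F_y = -32/3  [2·signedArea(FEB) = 64 ∩ FA · BE = -1853/15]
   → F = (52/3, -32/3)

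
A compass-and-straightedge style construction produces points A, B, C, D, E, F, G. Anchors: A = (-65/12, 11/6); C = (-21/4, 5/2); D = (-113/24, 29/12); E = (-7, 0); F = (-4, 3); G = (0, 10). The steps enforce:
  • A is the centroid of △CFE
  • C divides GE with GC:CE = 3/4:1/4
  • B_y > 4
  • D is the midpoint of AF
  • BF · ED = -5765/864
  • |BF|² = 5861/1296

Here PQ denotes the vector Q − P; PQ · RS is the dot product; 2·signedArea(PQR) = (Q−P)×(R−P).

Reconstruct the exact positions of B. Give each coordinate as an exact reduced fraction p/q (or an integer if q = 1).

B = (-113/36, 89/18)

1. B_x = -113/36  [line -55/24·x + -29/12·y + 4109/864 = 0 ∩ |BF|² = 5861/1296]
2. B_y = 89/18  [line -55/24·x + -29/12·y + 4109/864 = 0 ∩ |BF|² = 5861/1296]
   → B = (-113/36, 89/18)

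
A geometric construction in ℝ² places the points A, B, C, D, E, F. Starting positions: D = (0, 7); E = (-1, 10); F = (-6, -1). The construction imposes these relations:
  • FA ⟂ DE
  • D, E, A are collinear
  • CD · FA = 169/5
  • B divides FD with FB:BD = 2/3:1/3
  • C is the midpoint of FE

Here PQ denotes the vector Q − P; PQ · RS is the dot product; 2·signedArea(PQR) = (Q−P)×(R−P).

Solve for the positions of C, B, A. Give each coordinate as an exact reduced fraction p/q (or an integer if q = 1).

A = (9/5, 8/5)
B = (-2, 13/3)
C = (-7/2, 9/2)

1. C_x = -7/2  [C is the midpoint of FE]
2. C_y = 9/2  [C is the midpoint of FE]
   → C = (-7/2, 9/2)
3. B_x = -2  [B divides FD with FB:BD = 2/3:1/3]
4. B_y = 13/3  [B divides FD with FB:BD = 2/3:1/3]
   → B = (-2, 13/3)
5. A_x = 9/5  [D, E, A are collinear ∩ FA ⟂ DE]
6. A_y = 8/5  [D, E, A are collinear ∩ FA ⟂ DE]
   → A = (9/5, 8/5)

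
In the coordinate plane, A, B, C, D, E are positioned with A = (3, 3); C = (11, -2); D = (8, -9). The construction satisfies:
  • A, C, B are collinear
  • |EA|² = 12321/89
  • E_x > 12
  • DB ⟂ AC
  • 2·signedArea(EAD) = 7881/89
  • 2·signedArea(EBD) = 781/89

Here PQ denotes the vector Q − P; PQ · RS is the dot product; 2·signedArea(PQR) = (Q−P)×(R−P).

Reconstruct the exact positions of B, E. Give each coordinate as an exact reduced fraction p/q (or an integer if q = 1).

1. B_x = 1067/89  [A, C, B are collinear ∩ DB ⟂ AC]
2. B_y = -233/89  [A, C, B are collinear ∩ DB ⟂ AC]
   → B = (1067/89, -233/89)
3. E_x = 1155/89  [2·signedArea(EBD) = 781/89 ∩ 2·signedArea(EAD) = 7881/89]
4. E_y = -288/89  [2·signedArea(EBD) = 781/89 ∩ 2·signedArea(EAD) = 7881/89]
   → E = (1155/89, -288/89)

B = (1067/89, -233/89)
E = (1155/89, -288/89)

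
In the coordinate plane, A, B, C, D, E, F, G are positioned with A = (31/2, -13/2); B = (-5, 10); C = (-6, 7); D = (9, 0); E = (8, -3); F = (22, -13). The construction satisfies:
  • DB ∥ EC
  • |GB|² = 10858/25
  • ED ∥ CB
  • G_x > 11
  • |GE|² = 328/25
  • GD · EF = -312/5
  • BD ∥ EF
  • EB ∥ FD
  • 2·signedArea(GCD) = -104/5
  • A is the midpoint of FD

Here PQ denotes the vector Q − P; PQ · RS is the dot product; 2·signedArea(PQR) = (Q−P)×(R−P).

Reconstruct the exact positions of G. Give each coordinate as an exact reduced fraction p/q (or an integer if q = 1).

1. G_x = 58/5  [2·signedArea(GCD) = -104/5 ∩ GD · EF = -312/5]
2. G_y = -13/5  [2·signedArea(GCD) = -104/5 ∩ GD · EF = -312/5]
   → G = (58/5, -13/5)

G = (58/5, -13/5)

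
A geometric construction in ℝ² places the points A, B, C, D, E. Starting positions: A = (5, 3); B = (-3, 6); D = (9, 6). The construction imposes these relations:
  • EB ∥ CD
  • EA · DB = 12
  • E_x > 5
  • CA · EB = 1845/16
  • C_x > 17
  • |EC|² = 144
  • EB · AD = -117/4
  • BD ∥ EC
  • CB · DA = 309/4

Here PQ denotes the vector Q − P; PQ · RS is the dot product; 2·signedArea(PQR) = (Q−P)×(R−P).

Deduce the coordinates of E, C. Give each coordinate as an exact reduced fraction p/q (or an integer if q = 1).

C = (18, 15/4)
E = (6, 15/4)

1. E_x = 6  [EB · AD = -117/4 ∩ EA · DB = 12]
2. E_y = 15/4  [EB · AD = -117/4 ∩ EA · DB = 12]
   → E = (6, 15/4)
3. C_x = 18  [EB ∥ CD ∩ BD ∥ EC]
4. C_y = 15/4  [EB ∥ CD ∩ BD ∥ EC]
   → C = (18, 15/4)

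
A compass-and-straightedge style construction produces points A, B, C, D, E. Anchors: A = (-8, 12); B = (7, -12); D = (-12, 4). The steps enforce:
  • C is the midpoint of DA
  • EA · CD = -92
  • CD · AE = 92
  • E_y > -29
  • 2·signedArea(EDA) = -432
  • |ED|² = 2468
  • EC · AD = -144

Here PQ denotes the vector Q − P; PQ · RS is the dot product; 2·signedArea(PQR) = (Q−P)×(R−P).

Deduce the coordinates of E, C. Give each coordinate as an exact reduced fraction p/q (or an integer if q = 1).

C = (-10, 8)
E = (26, -28)

1. C_x = -10  [C is the midpoint of DA]
2. C_y = 8  [C is the midpoint of DA]
   → C = (-10, 8)
3. E_x = 26  [2·signedArea(EDA) = -432 ∩ EC · AD = -144]
4. E_y = -28  [2·signedArea(EDA) = -432 ∩ EC · AD = -144]
   → E = (26, -28)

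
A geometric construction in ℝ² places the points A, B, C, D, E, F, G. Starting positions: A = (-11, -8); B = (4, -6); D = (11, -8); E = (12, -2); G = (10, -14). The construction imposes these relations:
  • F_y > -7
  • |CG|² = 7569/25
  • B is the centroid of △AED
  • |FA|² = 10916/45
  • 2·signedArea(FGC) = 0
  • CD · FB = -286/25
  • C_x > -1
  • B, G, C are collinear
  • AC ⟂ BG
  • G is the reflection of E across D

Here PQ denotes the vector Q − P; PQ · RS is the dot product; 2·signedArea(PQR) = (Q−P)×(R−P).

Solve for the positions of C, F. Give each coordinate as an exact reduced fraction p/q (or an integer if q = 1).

1. C_x = -11/25  [B, G, C are collinear ∩ AC ⟂ BG]
2. C_y = -2/25  [B, G, C are collinear ∩ AC ⟂ BG]
   → C = (-11/25, -2/25)
3. F_x = 113/25  [2·signedArea(FGC) = 0 ∩ CD · FB = -286/25]
4. F_y = -502/75  [2·signedArea(FGC) = 0 ∩ CD · FB = -286/25]
   → F = (113/25, -502/75)

C = (-11/25, -2/25)
F = (113/25, -502/75)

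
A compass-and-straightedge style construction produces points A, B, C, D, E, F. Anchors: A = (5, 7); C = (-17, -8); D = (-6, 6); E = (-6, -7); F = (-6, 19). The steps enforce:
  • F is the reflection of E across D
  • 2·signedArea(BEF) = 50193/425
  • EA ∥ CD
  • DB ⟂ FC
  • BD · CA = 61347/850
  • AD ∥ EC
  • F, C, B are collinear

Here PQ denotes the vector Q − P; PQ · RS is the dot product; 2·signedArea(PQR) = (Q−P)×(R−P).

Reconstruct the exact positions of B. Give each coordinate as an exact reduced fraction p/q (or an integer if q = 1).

B = (-8961/850, 6673/850)

1. B_x = -8961/850  [F, C, B are collinear ∩ DB ⟂ FC]
2. B_y = 6673/850  [F, C, B are collinear ∩ DB ⟂ FC]
   → B = (-8961/850, 6673/850)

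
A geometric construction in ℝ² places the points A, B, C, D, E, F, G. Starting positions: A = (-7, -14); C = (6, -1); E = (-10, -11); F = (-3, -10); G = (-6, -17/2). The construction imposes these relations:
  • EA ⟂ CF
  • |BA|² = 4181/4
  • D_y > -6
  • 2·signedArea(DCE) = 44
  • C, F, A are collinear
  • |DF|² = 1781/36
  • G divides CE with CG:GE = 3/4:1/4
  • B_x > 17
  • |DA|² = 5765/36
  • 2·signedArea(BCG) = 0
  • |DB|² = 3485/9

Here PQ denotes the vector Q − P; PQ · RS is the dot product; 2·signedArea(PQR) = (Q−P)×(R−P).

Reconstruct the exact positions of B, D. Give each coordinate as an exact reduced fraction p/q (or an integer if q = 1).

B = (18, 13/2)
D = (8/3, -35/6)

1. B_x = 18  [line 15/2·x + -12·y + -57 = 0 ∩ |BA|² = 4181/4]
2. B_y = 13/2  [line 15/2·x + -12·y + -57 = 0 ∩ |BA|² = 4181/4]
   → B = (18, 13/2)
3. D_x = 8/3  [line 10·x + -16·y + -120 = 0 ∩ |DA|² = 5765/36]
4. D_y = -35/6  [line 10·x + -16·y + -120 = 0 ∩ |DA|² = 5765/36]
   → D = (8/3, -35/6)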